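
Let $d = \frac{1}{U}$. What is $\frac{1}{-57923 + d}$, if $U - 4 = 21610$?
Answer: $- \frac{21614}{1251947721} \approx -1.7264 \cdot 10^{-5}$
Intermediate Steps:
$U = 21614$ ($U = 4 + 21610 = 21614$)
$d = \frac{1}{21614} \approx 4.6266 \cdot 10^{-5}$
$\frac{1}{-57923 + d} = \frac{1}{-57923 + \frac{1}{21614}} = \frac{1}{- \frac{1251947721}{21614}} = - \frac{21614}{1251947721}$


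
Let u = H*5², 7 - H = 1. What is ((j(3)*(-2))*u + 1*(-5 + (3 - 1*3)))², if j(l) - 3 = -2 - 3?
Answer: 354025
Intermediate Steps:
H = 6 (H = 7 - 1*1 = 7 - 1 = 6)
j(l) = -2 (j(l) = 3 + (-2 - 3) = 3 - 5 = -2)
u = 150 (u = 6*5² = 6*25 = 150)
((j(3)*(-2))*u + 1*(-5 + (3 - 1*3)))² = (-2*(-2)*150 + 1*(-5 + (3 - 1*3)))² = (4*150 + 1*(-5 + (3 - 3)))² = (600 + 1*(-5 + 0))² = (600 + 1*(-5))² = (600 - 5)² = 595² = 354025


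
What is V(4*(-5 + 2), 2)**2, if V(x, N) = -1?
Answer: 1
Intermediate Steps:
V(4*(-5 + 2), 2)**2 = (-1)**2 = 1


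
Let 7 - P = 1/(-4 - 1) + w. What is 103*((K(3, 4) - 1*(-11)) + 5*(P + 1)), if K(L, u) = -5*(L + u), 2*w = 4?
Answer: 721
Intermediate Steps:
w = 2 (w = (1/2)*4 = 2)
P = 26/5 (P = 7 - (1/(-4 - 1) + 2) = 7 - (1/(-5) + 2) = 7 - (-1/5 + 2) = 7 - 1*9/5 = 7 - 9/5 = 26/5 ≈ 5.2000)
K(L, u) = -5*L - 5*u
103*((K(3, 4) - 1*(-11)) + 5*(P + 1)) = 103*(((-5*3 - 5*4) - 1*(-11)) + 5*(26/5 + 1)) = 103*(((-15 - 20) + 11) + 5*(31/5)) = 103*((-35 + 11) + 31) = 103*(-24 + 31) = 103*7 = 721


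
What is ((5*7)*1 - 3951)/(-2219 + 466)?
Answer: 3916/1753 ≈ 2.2339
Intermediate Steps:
((5*7)*1 - 3951)/(-2219 + 466) = (35*1 - 3951)/(-1753) = (35 - 3951)*(-1/1753) = -3916*(-1/1753) = 3916/1753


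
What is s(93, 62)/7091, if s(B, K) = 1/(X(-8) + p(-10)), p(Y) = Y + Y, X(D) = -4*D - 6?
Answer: 1/42546 ≈ 2.3504e-5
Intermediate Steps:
X(D) = -6 - 4*D
p(Y) = 2*Y
s(B, K) = ⅙ (s(B, K) = 1/((-6 - 4*(-8)) + 2*(-10)) = 1/((-6 + 32) - 20) = 1/(26 - 20) = 1/6 = ⅙)
s(93, 62)/7091 = (⅙)/7091 = (⅙)*(1/7091) = 1/42546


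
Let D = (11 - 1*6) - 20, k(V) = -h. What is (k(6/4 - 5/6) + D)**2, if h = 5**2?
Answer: 1600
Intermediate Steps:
h = 25
k(V) = -25 (k(V) = -1*25 = -25)
D = -15 (D = (11 - 6) - 20 = 5 - 20 = -15)
(k(6/4 - 5/6) + D)**2 = (-25 - 15)**2 = (-40)**2 = 1600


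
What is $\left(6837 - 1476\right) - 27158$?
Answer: $-21797$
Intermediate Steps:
$\left(6837 - 1476\right) - 27158 = 5361 - 27158 = -21797$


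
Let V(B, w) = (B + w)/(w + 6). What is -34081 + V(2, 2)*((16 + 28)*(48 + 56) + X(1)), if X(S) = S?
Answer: -63585/2 ≈ -31793.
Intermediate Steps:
V(B, w) = (B + w)/(6 + w)
-34081 + V(2, 2)*((16 + 28)*(48 + 56) + X(1)) = -34081 + ((2 + 2)/(6 + 2))*((16 + 28)*(48 + 56) + 1) = -34081 + (4/8)*(44*104 + 1) = -34081 + ((⅛)*4)*(4576 + 1) = -34081 + (½)*4577 = -34081 + 4577/2 = -63585/2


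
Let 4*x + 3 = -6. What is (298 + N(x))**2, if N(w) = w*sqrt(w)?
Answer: 5682727/64 - 4023*I/2 ≈ 88793.0 - 2011.5*I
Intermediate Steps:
x = -9/4 (x = -3/4 + (1/4)*(-6) = -3/4 - 3/2 = -9/4 ≈ -2.2500)
N(w) = w**(3/2)
(298 + N(x))**2 = (298 + (-9/4)**(3/2))**2 = (298 - 27*I/8)**2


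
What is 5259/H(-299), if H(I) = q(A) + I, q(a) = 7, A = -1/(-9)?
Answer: -5259/292 ≈ -18.010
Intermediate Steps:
A = ⅑ (A = -1*(-⅑) = ⅑ ≈ 0.11111)
H(I) = 7 + I
5259/H(-299) = 5259/(7 - 299) = 5259/(-292) = 5259*(-1/292) = -5259/292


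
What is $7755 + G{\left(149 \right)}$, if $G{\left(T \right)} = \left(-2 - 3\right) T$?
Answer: $7010$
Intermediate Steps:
$G{\left(T \right)} = - 5 T$
$7755 + G{\left(149 \right)} = 7755 - 745 = 7010$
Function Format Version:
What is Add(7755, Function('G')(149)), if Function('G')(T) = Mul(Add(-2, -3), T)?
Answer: 7010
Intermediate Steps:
Function('G')(T) = Mul(-5, T)
Add(7755, Function('G')(149)) = Add(7755, Mul(-5, 149)) = Add(7755, -745) = 7010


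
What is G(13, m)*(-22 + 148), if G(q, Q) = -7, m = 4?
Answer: -882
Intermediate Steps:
G(13, m)*(-22 + 148) = -7*(-22 + 148) = -7*126 = -882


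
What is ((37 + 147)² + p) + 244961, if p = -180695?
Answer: 98122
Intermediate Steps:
((37 + 147)² + p) + 244961 = ((37 + 147)² - 180695) + 244961 = (184² - 180695) + 244961 = (33856 - 180695) + 244961 = -146839 + 244961 = 98122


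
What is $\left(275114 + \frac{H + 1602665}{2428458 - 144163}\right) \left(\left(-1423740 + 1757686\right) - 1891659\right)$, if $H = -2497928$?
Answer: $- \frac{978930153670287671}{2284295} \approx -4.2855 \cdot 10^{11}$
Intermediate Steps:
$\left(275114 + \frac{H + 1602665}{2428458 - 144163}\right) \left(\left(-1423740 + 1757686\right) - 1891659\right) = \left(275114 + \frac{-2497928 + 1602665}{2428458 - 144163}\right) \left(\left(-1423740 + 1757686\right) - 1891659\right) = \left(275114 - \frac{895263}{2284295}\right) \left(333946 - 1891659\right) = \left(275114 - \frac{895263}{2284295}\right) \left(-1557713\right) = \frac{628440639367}{2284295} \left(-1557713\right) = - \frac{978930153670287671}{2284295}$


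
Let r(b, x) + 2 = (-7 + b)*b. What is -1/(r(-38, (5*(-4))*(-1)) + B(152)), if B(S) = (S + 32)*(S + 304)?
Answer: -1/85612 ≈ -1.1681e-5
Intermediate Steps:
r(b, x) = -2 + b*(-7 + b) (r(b, x) = -2 + (-7 + b)*b = -2 + b*(-7 + b))
B(S) = (32 + S)*(304 + S)
-1/(r(-38, (5*(-4))*(-1)) + B(152)) = -1/((-2 + (-38)**2 - 7*(-38)) + (9728 + 152**2 + 336*152)) = -1/((-2 + 1444 + 266) + (9728 + 23104 + 51072)) = -1/(1708 + 83904) = -1/85612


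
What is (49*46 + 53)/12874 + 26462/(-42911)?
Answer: -241676111/552436214 ≈ -0.43747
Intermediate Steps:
(49*46 + 53)/12874 + 26462/(-42911) = (2254 + 53)*(1/12874) + 26462*(-1/42911) = 2307*(1/12874) - 26462/42911 = 2307/12874 - 26462/42911 = -241676111/552436214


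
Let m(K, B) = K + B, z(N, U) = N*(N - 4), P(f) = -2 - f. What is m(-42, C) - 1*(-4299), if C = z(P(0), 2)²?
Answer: 4401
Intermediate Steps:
z(N, U) = N*(-4 + N)
C = 144 (C = ((-2 - 1*0)*(-4 + (-2 - 1*0)))² = ((-2 + 0)*(-4 + (-2 + 0)))² = (-2*(-4 - 2))² = (-2*(-6))² = 12² = 144)
m(K, B) = B + K
m(-42, C) - 1*(-4299) = (144 - 42) - 1*(-4299) = 102 + 4299 = 4401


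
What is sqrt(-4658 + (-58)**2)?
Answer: I*sqrt(1294) ≈ 35.972*I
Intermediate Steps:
sqrt(-4658 + (-58)**2) = sqrt(-4658 + 3364) = sqrt(-1294) = I*sqrt(1294)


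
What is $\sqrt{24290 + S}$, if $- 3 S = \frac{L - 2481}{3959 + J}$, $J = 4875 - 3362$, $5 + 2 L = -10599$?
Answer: $\frac{\sqrt{45457776222}}{1368} \approx 155.85$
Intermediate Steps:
$L = -5302$ ($L = - \frac{5}{2} + \frac{1}{2} \left(-10599\right) = - \frac{5}{2} - \frac{10599}{2} = -5302$)
$J = 1513$ ($J = 4875 - 3362 = 1513$)
$S = \frac{7783}{16416}$ ($S = - \frac{\left(-5302 - 2481\right) \frac{1}{3959 + 1513}}{3} = - \frac{\left(-5302 - 2481\right) \frac{1}{5472}}{3} = - \frac{\left(-7783\right) \frac{1}{5472}}{3} = \left(- \frac{1}{3}\right) \left(- \frac{7783}{5472}\right) = \frac{7783}{16416} \approx 0.47411$)
$\sqrt{24290 + S} = \sqrt{24290 + \frac{7783}{16416}} = \sqrt{\frac{398752423}{16416}} = \frac{\sqrt{45457776222}}{1368}$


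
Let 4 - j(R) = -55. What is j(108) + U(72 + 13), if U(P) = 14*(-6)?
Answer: -25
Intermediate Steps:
j(R) = 59 (j(R) = 4 - 1*(-55) = 4 + 55 = 59)
U(P) = -84
j(108) + U(72 + 13) = 59 - 84 = -25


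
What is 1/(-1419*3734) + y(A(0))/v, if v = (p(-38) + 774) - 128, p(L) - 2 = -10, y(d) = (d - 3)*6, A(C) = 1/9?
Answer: -1391547/51219278 ≈ -0.027168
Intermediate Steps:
A(C) = 1/9
y(d) = -18 + 6*d (y(d) = (-3 + d)*6 = -18 + 6*d)
p(L) = -8 (p(L) = 2 - 10 = -8)
v = 638 (v = (-8 + 774) - 128 = 766 - 128 = 638)
1/(-1419*3734) + y(A(0))/v = 1/(-1419*3734) + (-18 + 6*(1/9))/638 = -1/1419*1/3734 + (-18 + 2/3)*(1/638) = -1/5298546 - 52/3*1/638 = -1/5298546 - 26/957 = -1391547/51219278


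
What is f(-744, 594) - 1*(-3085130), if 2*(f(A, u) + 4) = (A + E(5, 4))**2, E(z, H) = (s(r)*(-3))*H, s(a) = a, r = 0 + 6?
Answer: 3418054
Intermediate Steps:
r = 6
E(z, H) = -18*H (E(z, H) = (6*(-3))*H = -18*H)
f(A, u) = -4 + (-72 + A)**2/2 (f(A, u) = -4 + (A - 18*4)**2/2 = -4 + (A - 72)**2/2 = -4 + (-72 + A)**2/2)
f(-744, 594) - 1*(-3085130) = (-4 + (-72 - 744)**2/2) - 1*(-3085130) = (-4 + (1/2)*(-816)**2) + 3085130 = (-4 + (1/2)*665856) + 3085130 = (-4 + 332928) + 3085130 = 332924 + 3085130 = 3418054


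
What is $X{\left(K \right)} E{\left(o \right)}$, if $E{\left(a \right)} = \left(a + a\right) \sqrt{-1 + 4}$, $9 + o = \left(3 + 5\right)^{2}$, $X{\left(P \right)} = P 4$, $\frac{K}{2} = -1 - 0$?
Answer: $- 880 \sqrt{3} \approx -1524.2$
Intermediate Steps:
$K = -2$ ($K = 2 \left(-1 - 0\right) = 2 \left(-1 + 0\right) = 2 \left(-1\right) = -2$)
$X{\left(P \right)} = 4 P$
$o = 55$ ($o = -9 + \left(3 + 5\right)^{2} = -9 + 8^{2} = -9 + 64 = 55$)
$E{\left(a \right)} = 2 a \sqrt{3}$
$X{\left(K \right)} E{\left(o \right)} = 4 \left(-2\right) 2 \cdot 55 \sqrt{3} = - 8 \cdot 110 \sqrt{3} = - 880 \sqrt{3}$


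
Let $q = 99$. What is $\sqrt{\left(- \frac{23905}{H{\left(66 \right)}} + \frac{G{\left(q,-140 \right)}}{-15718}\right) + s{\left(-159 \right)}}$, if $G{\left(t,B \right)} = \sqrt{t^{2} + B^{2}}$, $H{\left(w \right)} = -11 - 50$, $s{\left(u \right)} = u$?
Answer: $\frac{\sqrt{214089917210584 - 58486678 \sqrt{29401}}}{958798} \approx 15.26$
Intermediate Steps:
$H{\left(w \right)} = -61$
$G{\left(t,B \right)} = \sqrt{B^{2} + t^{2}}$
$\sqrt{\left(- \frac{23905}{H{\left(66 \right)}} + \frac{G{\left(q,-140 \right)}}{-15718}\right) + s{\left(-159 \right)}} = \sqrt{\left(- \frac{23905}{-61} + \frac{\sqrt{\left(-140\right)^{2} + 99^{2}}}{-15718}\right) - 159} = \sqrt{\left(\left(-23905\right) \left(- \frac{1}{61}\right) + \sqrt{19600 + 9801} \left(- \frac{1}{15718}\right)\right) - 159} = \sqrt{\left(\frac{23905}{61} + \sqrt{29401} \left(- \frac{1}{15718}\right)\right) - 159} = \sqrt{\left(\frac{23905}{61} - \frac{\sqrt{29401}}{15718}\right) - 159} = \sqrt{\frac{14206}{61} - \frac{\sqrt{29401}}{15718}}$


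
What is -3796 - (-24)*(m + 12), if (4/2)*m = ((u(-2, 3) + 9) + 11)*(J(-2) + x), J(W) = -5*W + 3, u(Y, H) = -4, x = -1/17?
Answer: -17396/17 ≈ -1023.3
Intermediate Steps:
x = -1/17 (x = -1*1/17 = -1/17 ≈ -0.058824)
J(W) = 3 - 5*W
m = 1760/17 (m = (((-4 + 9) + 11)*((3 - 5*(-2)) - 1/17))/2 = ((5 + 11)*((3 + 10) - 1/17))/2 = (16*(13 - 1/17))/2 = (16*(220/17))/2 = (½)*(3520/17) = 1760/17 ≈ 103.53)
-3796 - (-24)*(m + 12) = -3796 - (-24)*(1760/17 + 12) = -3796 - (-24)*1964/17 = -3796 - 1*(-47136/17) = -3796 + 47136/17 = -17396/17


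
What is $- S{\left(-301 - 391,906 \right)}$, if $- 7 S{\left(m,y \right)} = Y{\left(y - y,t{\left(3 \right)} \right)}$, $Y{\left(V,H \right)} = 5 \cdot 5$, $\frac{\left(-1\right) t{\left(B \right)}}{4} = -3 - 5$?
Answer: $\frac{25}{7} \approx 3.5714$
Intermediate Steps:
$t{\left(B \right)} = 32$ ($t{\left(B \right)} = - 4 \left(-3 - 5\right) = \left(-4\right) \left(-8\right) = 32$)
$Y{\left(V,H \right)} = 25$
$S{\left(m,y \right)} = - \frac{25}{7}$ ($S{\left(m,y \right)} = \left(- \frac{1}{7}\right) 25 = - \frac{25}{7}$)
$- S{\left(-301 - 391,906 \right)} = \left(-1\right) \left(- \frac{25}{7}\right) = \frac{25}{7}$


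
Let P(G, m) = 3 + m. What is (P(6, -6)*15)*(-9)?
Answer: 405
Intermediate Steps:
(P(6, -6)*15)*(-9) = ((3 - 6)*15)*(-9) = -3*15*(-9) = -45*(-9) = 405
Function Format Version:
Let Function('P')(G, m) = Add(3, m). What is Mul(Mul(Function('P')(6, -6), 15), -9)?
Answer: 405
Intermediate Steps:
Mul(Mul(Function('P')(6, -6), 15), -9) = Mul(Mul(Add(3, -6), 15), -9) = Mul(Mul(-3, 15), -9) = Mul(-45, -9) = 405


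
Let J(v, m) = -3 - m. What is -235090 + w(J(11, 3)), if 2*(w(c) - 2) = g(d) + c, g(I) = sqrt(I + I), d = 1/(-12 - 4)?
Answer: -235091 + I*sqrt(2)/8 ≈ -2.3509e+5 + 0.17678*I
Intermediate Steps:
d = -1/16 (d = 1/(-16) = -1/16 ≈ -0.062500)
g(I) = sqrt(2)*sqrt(I) (g(I) = sqrt(2*I) = sqrt(2)*sqrt(I))
w(c) = 2 + c/2 + I*sqrt(2)/8 (w(c) = 2 + (sqrt(2)*sqrt(-1/16) + c)/2 = 2 + (sqrt(2)*(I/4) + c)/2 = 2 + (I*sqrt(2)/4 + c)/2 = 2 + (c + I*sqrt(2)/4)/2 = 2 + (c/2 + I*sqrt(2)/8) = 2 + c/2 + I*sqrt(2)/8)
-235090 + w(J(11, 3)) = -235090 + (2 + (-3 - 1*3)/2 + I*sqrt(2)/8) = -235090 + (2 + (-3 - 3)/2 + I*sqrt(2)/8) = -235090 + (2 + (1/2)*(-6) + I*sqrt(2)/8) = -235090 + (2 - 3 + I*sqrt(2)/8) = -235090 + (-1 + I*sqrt(2)/8) = -235091 + I*sqrt(2)/8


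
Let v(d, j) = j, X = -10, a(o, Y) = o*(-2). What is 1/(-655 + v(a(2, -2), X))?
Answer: -1/665 ≈ -0.0015038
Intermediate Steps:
a(o, Y) = -2*o
1/(-655 + v(a(2, -2), X)) = 1/(-655 - 10) = 1/(-665) = -1/665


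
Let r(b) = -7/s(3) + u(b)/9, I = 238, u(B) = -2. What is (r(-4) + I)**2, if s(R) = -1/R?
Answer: 5424241/81 ≈ 66966.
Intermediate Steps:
r(b) = 187/9 (r(b) = -7/((-1/3)) - 2/9 = -7/((-1*1/3)) - 2*1/9 = -7/(-1/3) - 2/9 = -7*(-3) - 2/9 = 21 - 2/9 = 187/9)
(r(-4) + I)**2 = (187/9 + 238)**2 = (2329/9)**2 = 5424241/81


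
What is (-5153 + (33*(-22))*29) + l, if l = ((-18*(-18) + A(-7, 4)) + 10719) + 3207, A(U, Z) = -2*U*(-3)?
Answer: -11999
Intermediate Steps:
A(U, Z) = 6*U
l = 14208 (l = ((-18*(-18) + 6*(-7)) + 10719) + 3207 = ((324 - 42) + 10719) + 3207 = (282 + 10719) + 3207 = 11001 + 3207 = 14208)
(-5153 + (33*(-22))*29) + l = (-5153 + (33*(-22))*29) + 14208 = (-5153 - 726*29) + 14208 = (-5153 - 21054) + 14208 = -26207 + 14208 = -11999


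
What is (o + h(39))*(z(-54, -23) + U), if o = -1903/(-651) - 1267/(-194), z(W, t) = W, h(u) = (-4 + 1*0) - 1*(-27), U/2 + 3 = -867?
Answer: -1225529539/21049 ≈ -58223.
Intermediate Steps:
U = -1740 (U = -6 + 2*(-867) = -6 - 1734 = -1740)
h(u) = 23 (h(u) = (-4 + 0) + 27 = -4 + 27 = 23)
o = 1193999/126294 (o = -1903*(-1/651) - 1267*(-1/194) = 1903/651 + 1267/194 = 1193999/126294 ≈ 9.4541)
(o + h(39))*(z(-54, -23) + U) = (1193999/126294 + 23)*(-54 - 1740) = (4098761/126294)*(-1794) = -1225529539/21049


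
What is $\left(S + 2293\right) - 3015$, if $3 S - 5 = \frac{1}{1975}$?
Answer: $- \frac{1422658}{1975} \approx -720.33$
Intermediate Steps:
$S = \frac{3292}{1975}$ ($S = \frac{5}{3} + \frac{1}{3 \cdot 1975} = \frac{5}{3} + \frac{1}{3} \cdot \frac{1}{1975} = \frac{5}{3} + \frac{1}{5925} = \frac{3292}{1975} \approx 1.6668$)
$\left(S + 2293\right) - 3015 = \left(\frac{3292}{1975} + 2293\right) - 3015 = \frac{4531967}{1975} - 3015 = - \frac{1422658}{1975}$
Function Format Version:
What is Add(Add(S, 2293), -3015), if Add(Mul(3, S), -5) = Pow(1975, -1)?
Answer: Rational(-1422658, 1975) ≈ -720.33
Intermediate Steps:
S = Rational(3292, 1975) (S = Add(Rational(5, 3), Mul(Rational(1, 3), Pow(1975, -1))) = Add(Rational(5, 3), Mul(Rational(1, 3), Rational(1, 1975))) = Add(Rational(5, 3), Rational(1, 5925)) = Rational(3292, 1975) ≈ 1.6668)
Add(Add(S, 2293), -3015) = Add(Add(Rational(3292, 1975), 2293), -3015) = Add(Rational(4531967, 1975), -3015) = Rational(-1422658, 1975)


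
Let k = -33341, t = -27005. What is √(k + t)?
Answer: I*√60346 ≈ 245.65*I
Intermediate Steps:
√(k + t) = √(-33341 - 27005) = √(-60346) = I*√60346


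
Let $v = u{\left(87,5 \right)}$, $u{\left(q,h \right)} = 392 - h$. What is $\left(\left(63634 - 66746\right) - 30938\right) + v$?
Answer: $-33663$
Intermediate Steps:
$v = 387$ ($v = 392 - 5 = 387$)
$\left(\left(63634 - 66746\right) - 30938\right) + v = \left(\left(63634 - 66746\right) - 30938\right) + 387 = \left(-3112 - 30938\right) + 387 = -34050 + 387 = -33663$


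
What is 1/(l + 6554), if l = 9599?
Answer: 1/16153 ≈ 6.1908e-5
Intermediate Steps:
1/(l + 6554) = 1/(9599 + 6554) = 1/16153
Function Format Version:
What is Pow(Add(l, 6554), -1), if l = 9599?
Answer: Rational(1, 16153) ≈ 6.1908e-5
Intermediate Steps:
Pow(Add(l, 6554), -1) = Pow(Add(9599, 6554), -1) = Pow(16153, -1) = Rational(1, 16153)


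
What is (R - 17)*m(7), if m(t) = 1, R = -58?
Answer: -75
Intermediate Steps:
(R - 17)*m(7) = (-58 - 17)*1 = -75*1 = -75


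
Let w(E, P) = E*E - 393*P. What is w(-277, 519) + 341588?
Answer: 214350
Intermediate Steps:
w(E, P) = E**2 - 393*P
w(-277, 519) + 341588 = ((-277)**2 - 393*519) + 341588 = (76729 - 203967) + 341588 = -127238 + 341588 = 214350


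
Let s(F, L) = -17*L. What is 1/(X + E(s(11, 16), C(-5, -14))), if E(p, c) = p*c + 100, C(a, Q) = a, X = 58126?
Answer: 1/59586 ≈ 1.6782e-5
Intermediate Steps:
E(p, c) = 100 + c*p (E(p, c) = c*p + 100 = 100 + c*p)
1/(X + E(s(11, 16), C(-5, -14))) = 1/(58126 + (100 - (-85)*16)) = 1/(58126 + (100 - 5*(-272))) = 1/(58126 + (100 + 1360)) = 1/(58126 + 1460) = 1/59586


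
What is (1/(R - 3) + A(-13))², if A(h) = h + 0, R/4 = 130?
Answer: 45158400/267289 ≈ 168.95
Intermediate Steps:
R = 520 (R = 4*130 = 520)
A(h) = h
(1/(R - 3) + A(-13))² = (1/(520 - 3) - 13)² = (1/517 - 13)² = (-6720/517)² = 45158400/267289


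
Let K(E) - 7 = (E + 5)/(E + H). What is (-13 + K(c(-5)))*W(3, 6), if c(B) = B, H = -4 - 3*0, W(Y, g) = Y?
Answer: -18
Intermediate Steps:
H = -4 (H = -4 + 0 = -4)
K(E) = 7 + (5 + E)/(-4 + E) (K(E) = 7 + (E + 5)/(E - 4) = 7 + (5 + E)/(-4 + E))
(-13 + K(c(-5)))*W(3, 6) = (-13 + (-23 + 8*(-5))/(-4 - 5))*3 = (-13 + (-23 - 40)/(-9))*3 = (-13 - ⅑*(-63))*3 = (-13 + 7)*3 = -6*3 = -18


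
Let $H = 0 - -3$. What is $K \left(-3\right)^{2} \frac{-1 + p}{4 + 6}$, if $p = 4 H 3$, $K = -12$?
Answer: $-378$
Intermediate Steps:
$H = 3$ ($H = 0 + 3 = 3$)
$p = 36$ ($p = 4 \cdot 3 \cdot 3 = 12 \cdot 3 = 36$)
$K \left(-3\right)^{2} \frac{-1 + p}{4 + 6} = - 12 \left(-3\right)^{2} \frac{-1 + 36}{4 + 6} = \left(-12\right) 9 \cdot \frac{35}{10} = - 108 \cdot 35 \cdot \frac{1}{10} = \left(-108\right) \frac{7}{2} = -378$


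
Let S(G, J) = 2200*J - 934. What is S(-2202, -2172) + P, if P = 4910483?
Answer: 131149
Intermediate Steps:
S(G, J) = -934 + 2200*J
S(-2202, -2172) + P = (-934 + 2200*(-2172)) + 4910483 = (-934 - 4778400) + 4910483 = -4779334 + 4910483 = 131149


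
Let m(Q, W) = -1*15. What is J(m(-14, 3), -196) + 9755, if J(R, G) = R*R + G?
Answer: 9784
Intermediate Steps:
m(Q, W) = -15
J(R, G) = G + R² (J(R, G) = R² + G = G + R²)
J(m(-14, 3), -196) + 9755 = (-196 + (-15)²) + 9755 = (-196 + 225) + 9755 = 29 + 9755 = 9784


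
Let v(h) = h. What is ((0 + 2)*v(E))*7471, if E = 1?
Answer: 14942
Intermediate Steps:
((0 + 2)*v(E))*7471 = ((0 + 2)*1)*7471 = (2*1)*7471 = 2*7471 = 14942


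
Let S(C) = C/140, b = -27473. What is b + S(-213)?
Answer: -3846433/140 ≈ -27475.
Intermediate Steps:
S(C) = C/140 (S(C) = C*(1/140) = C/140)
b + S(-213) = -27473 + (1/140)*(-213) = -27473 - 213/140 = -3846433/140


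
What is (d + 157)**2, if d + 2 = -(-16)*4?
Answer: 47961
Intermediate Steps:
d = 62 (d = -2 - (-16)*4 = -2 - 4*(-4)*4 = -2 + 16*4 = -2 + 64 = 62)
(d + 157)**2 = (62 + 157)**2 = 219**2 = 47961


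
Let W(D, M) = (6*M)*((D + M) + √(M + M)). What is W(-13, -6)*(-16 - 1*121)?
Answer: -93708 + 9864*I*√3 ≈ -93708.0 + 17085.0*I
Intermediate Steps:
W(D, M) = 6*M*(D + M + √2*√M) (W(D, M) = (6*M)*((D + M) + √(2*M)) = (6*M)*((D + M) + √2*√M) = (6*M)*(D + M + √2*√M) = 6*M*(D + M + √2*√M))
W(-13, -6)*(-16 - 1*121) = (6*(-6)² + 6*(-13)*(-6) + 6*√2*(-6)^(3/2))*(-16 - 1*121) = (6*36 + 468 + 6*√2*(-6*I*√6))*(-16 - 121) = (216 + 468 - 72*I*√3)*(-137) = (684 - 72*I*√3)*(-137) = -93708 + 9864*I*√3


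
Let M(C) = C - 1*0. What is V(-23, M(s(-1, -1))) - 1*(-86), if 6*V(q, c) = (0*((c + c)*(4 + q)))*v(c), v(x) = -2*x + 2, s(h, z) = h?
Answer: 86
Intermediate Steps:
v(x) = 2 - 2*x
M(C) = C (M(C) = C + 0 = C)
V(q, c) = 0 (V(q, c) = ((0*((c + c)*(4 + q)))*(2 - 2*c))/6 = ((0*((2*c)*(4 + q)))*(2 - 2*c))/6 = ((0*(2*c*(4 + q)))*(2 - 2*c))/6 = (0*(2 - 2*c))/6 = (⅙)*0 = 0)
V(-23, M(s(-1, -1))) - 1*(-86) = 0 - 1*(-86) = 0 + 86 = 86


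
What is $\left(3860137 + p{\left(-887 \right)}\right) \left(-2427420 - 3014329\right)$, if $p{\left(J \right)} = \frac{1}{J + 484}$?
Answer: $- \frac{8465376348382290}{403} \approx -2.1006 \cdot 10^{13}$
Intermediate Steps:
$p{\left(J \right)} = \frac{1}{484 + J}$
$\left(3860137 + p{\left(-887 \right)}\right) \left(-2427420 - 3014329\right) = \left(3860137 + \frac{1}{484 - 887}\right) \left(-2427420 - 3014329\right) = \left(3860137 + \frac{1}{-403}\right) \left(-5441749\right) = \left(3860137 - \frac{1}{403}\right) \left(-5441749\right) = \frac{1555635210}{403} \left(-5441749\right) = - \frac{8465376348382290}{403}$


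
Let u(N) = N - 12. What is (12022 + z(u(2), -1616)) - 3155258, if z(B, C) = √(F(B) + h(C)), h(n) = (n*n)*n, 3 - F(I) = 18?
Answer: -3143236 + I*√4220112911 ≈ -3.1432e+6 + 64962.0*I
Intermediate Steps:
F(I) = -15 (F(I) = 3 - 1*18 = 3 - 18 = -15)
u(N) = -12 + N
h(n) = n³ (h(n) = n²*n = n³)
z(B, C) = √(-15 + C³)
(12022 + z(u(2), -1616)) - 3155258 = (12022 + √(-15 + (-1616)³)) - 3155258 = (12022 + √(-15 - 4220112896)) - 3155258 = (12022 + √(-4220112911)) - 3155258 = (12022 + I*√4220112911) - 3155258 = -3143236 + I*√4220112911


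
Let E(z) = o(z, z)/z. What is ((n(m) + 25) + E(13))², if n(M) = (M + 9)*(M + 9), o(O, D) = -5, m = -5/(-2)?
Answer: 66536649/2704 ≈ 24607.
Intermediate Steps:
m = 5/2 (m = -5*(-½) = 5/2 ≈ 2.5000)
n(M) = (9 + M)² (n(M) = (9 + M)*(9 + M) = (9 + M)²)
E(z) = -5/z
((n(m) + 25) + E(13))² = (((9 + 5/2)² + 25) - 5/13)² = (((23/2)² + 25) - 5*1/13)² = ((529/4 + 25) - 5/13)² = (629/4 - 5/13)² = (8157/52)² = 66536649/2704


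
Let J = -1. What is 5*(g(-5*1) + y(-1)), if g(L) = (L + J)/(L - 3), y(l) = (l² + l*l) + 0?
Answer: 55/4 ≈ 13.750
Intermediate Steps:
y(l) = 2*l² (y(l) = (l² + l²) + 0 = 2*l² + 0 = 2*l²)
g(L) = (-1 + L)/(-3 + L) (g(L) = (L - 1)/(L - 3) = (-1 + L)/(-3 + L))
5*(g(-5*1) + y(-1)) = 5*((-1 - 5*1)/(-3 - 5*1) + 2*(-1)²) = 5*((-1 - 5)/(-3 - 5) + 2*1) = 5*(-6/(-8) + 2) = 5*(-⅛*(-6) + 2) = 5*(¾ + 2) = 5*(11/4) = 55/4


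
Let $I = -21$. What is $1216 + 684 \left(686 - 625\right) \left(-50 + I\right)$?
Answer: $-2961188$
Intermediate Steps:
$1216 + 684 \left(686 - 625\right) \left(-50 + I\right) = 1216 + 684 \left(686 - 625\right) \left(-50 - 21\right) = 1216 + 684 \cdot 61 \left(-71\right) = 1216 + 684 \left(-4331\right) = 1216 - 2962404 = -2961188$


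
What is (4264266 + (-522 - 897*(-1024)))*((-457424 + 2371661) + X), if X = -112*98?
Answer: 9863216188992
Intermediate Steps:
X = -10976
(4264266 + (-522 - 897*(-1024)))*((-457424 + 2371661) + X) = (4264266 + (-522 - 897*(-1024)))*((-457424 + 2371661) - 10976) = (4264266 + (-522 + 918528))*(1914237 - 10976) = (4264266 + 918006)*1903261 = 5182272*1903261 = 9863216188992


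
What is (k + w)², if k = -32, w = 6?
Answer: 676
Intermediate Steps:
(k + w)² = (-32 + 6)² = (-26)² = 676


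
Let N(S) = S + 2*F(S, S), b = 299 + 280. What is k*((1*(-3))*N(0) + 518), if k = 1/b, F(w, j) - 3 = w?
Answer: 500/579 ≈ 0.86356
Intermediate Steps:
F(w, j) = 3 + w
b = 579
k = 1/579 ≈ 0.0017271
N(S) = 6 + 3*S (N(S) = S + 2*(3 + S) = S + (6 + 2*S) = 6 + 3*S)
k*((1*(-3))*N(0) + 518) = ((1*(-3))*(6 + 3*0) + 518)/579 = (-3*(6 + 0) + 518)/579 = (-3*6 + 518)/579 = (-18 + 518)/579 = (1/579)*500 = 500/579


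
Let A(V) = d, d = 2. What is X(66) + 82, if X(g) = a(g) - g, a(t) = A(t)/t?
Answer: 529/33 ≈ 16.030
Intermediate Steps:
A(V) = 2
a(t) = 2/t
X(g) = -g + 2/g (X(g) = 2/g - g = -g + 2/g)
X(66) + 82 = (-1*66 + 2/66) + 82 = (-66 + 2*(1/66)) + 82 = (-66 + 1/33) + 82 = -2177/33 + 82 = 529/33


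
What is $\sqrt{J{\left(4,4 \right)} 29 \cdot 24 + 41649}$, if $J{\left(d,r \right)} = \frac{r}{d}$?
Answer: $3 \sqrt{4705} \approx 205.78$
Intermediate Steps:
$\sqrt{J{\left(4,4 \right)} 29 \cdot 24 + 41649} = \sqrt{\frac{4}{4} \cdot 29 \cdot 24 + 41649} = \sqrt{4 \cdot \frac{1}{4} \cdot 29 \cdot 24 + 41649} = \sqrt{1 \cdot 29 \cdot 24 + 41649} = \sqrt{29 \cdot 24 + 41649} = \sqrt{696 + 41649} = \sqrt{42345} = 3 \sqrt{4705}$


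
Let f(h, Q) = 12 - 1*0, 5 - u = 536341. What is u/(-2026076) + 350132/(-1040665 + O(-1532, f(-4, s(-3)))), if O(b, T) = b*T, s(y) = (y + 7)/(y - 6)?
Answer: -2079234376/31554614143 ≈ -0.065893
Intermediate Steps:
s(y) = (7 + y)/(-6 + y)
u = -536336 (u = 5 - 1*536341 = 5 - 536341 = -536336)
f(h, Q) = 12 (f(h, Q) = 12 + 0 = 12)
O(b, T) = T*b
u/(-2026076) + 350132/(-1040665 + O(-1532, f(-4, s(-3)))) = -536336/(-2026076) + 350132/(-1040665 + 12*(-1532)) = -536336*(-1/2026076) + 350132/(-1040665 - 18384) = 134084/506519 + 350132/(-1059049) = 134084/506519 + 350132*(-1/1059049) = 134084/506519 - 20596/62297 = -2079234376/31554614143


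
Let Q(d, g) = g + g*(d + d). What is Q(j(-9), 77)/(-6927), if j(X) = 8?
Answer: -1309/6927 ≈ -0.18897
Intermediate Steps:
Q(d, g) = g + 2*d*g (Q(d, g) = g + g*(2*d) = g + 2*d*g)
Q(j(-9), 77)/(-6927) = (77*(1 + 2*8))/(-6927) = (77*(1 + 16))*(-1/6927) = (77*17)*(-1/6927) = 1309*(-1/6927) = -1309/6927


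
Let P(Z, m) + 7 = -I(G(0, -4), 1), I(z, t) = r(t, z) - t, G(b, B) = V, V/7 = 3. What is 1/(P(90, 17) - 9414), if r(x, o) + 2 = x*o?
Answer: -1/9439 ≈ -0.00010594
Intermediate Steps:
V = 21 (V = 7*3 = 21)
r(x, o) = -2 + o*x (r(x, o) = -2 + x*o = -2 + o*x)
G(b, B) = 21
I(z, t) = -2 - t + t*z (I(z, t) = (-2 + z*t) - t = (-2 + t*z) - t = -2 - t + t*z)
P(Z, m) = -25 (P(Z, m) = -7 - (-2 - 1*1 + 1*21) = -7 - (-2 - 1 + 21) = -7 - 1*18 = -7 - 18 = -25)
1/(P(90, 17) - 9414) = 1/(-25 - 9414) = 1/(-9439) = -1/9439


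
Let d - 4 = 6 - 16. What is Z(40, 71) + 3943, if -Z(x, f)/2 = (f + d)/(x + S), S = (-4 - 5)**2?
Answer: 476973/121 ≈ 3941.9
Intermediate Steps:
d = -6 (d = 4 + (6 - 16) = 4 - 10 = -6)
S = 81 (S = (-9)**2 = 81)
Z(x, f) = -2*(-6 + f)/(81 + x) (Z(x, f) = -2*(f - 6)/(x + 81) = -2*(-6 + f)/(81 + x))
Z(40, 71) + 3943 = 2*(6 - 1*71)/(81 + 40) + 3943 = 2*(6 - 71)/121 + 3943 = 2*(1/121)*(-65) + 3943 = -130/121 + 3943 = 476973/121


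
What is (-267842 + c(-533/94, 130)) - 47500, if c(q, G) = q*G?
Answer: -14855719/47 ≈ -3.1608e+5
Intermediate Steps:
c(q, G) = G*q
(-267842 + c(-533/94, 130)) - 47500 = (-267842 + 130*(-533/94)) - 47500 = (-267842 - 34645/47) - 47500 = -12623219/47 - 47500 = -14855719/47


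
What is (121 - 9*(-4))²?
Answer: 24649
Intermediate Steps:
(121 - 9*(-4))² = (121 + 36)² = 157² = 24649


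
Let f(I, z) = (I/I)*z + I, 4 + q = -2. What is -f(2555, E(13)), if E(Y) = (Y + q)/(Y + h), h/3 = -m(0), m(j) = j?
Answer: -33222/13 ≈ -2555.5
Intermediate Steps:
q = -6 (q = -4 - 2 = -6)
h = 0 (h = 3*(-1*0) = 3*0 = 0)
E(Y) = (-6 + Y)/Y (E(Y) = (Y - 6)/(Y + 0) = (-6 + Y)/Y)
f(I, z) = I + z (f(I, z) = 1*z + I = z + I = I + z)
-f(2555, E(13)) = -(2555 + (-6 + 13)/13) = -(2555 + (1/13)*7) = -(2555 + 7/13) = -1*33222/13 = -33222/13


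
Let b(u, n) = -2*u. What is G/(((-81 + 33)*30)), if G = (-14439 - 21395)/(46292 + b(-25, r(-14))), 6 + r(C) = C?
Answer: 17917/33366240 ≈ 0.00053698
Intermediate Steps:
r(C) = -6 + C
G = -17917/23171 (G = (-14439 - 21395)/(46292 - 2*(-25)) = -35834/(46292 + 50) = -35834/46342 = -35834*1/46342 = -17917/23171 ≈ -0.77325)
G/(((-81 + 33)*30)) = -17917*1/(30*(-81 + 33))/23171 = -17917/(23171*((-48*30))) = -17917/23171/(-1440) = -17917/23171*(-1/1440) = 17917/33366240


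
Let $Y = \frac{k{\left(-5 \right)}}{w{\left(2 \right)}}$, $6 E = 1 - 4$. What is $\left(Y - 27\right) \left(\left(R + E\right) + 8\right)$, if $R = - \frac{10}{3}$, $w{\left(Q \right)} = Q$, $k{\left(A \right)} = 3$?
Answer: $- \frac{425}{4} \approx -106.25$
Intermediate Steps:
$R = - \frac{10}{3}$ ($R = \left(-10\right) \frac{1}{3} = - \frac{10}{3} \approx -3.3333$)
$E = - \frac{1}{2}$ ($E = \frac{1 - 4}{6} = \frac{1}{6} \left(-3\right) = - \frac{1}{2} \approx -0.5$)
$Y = \frac{3}{2} \approx 1.5$
$\left(Y - 27\right) \left(\left(R + E\right) + 8\right) = \left(\frac{3}{2} - 27\right) \left(\left(- \frac{10}{3} - \frac{1}{2}\right) + 8\right) = - \frac{51 \left(- \frac{23}{6} + 8\right)}{2} = \left(- \frac{51}{2}\right) \frac{25}{6} = - \frac{425}{4}$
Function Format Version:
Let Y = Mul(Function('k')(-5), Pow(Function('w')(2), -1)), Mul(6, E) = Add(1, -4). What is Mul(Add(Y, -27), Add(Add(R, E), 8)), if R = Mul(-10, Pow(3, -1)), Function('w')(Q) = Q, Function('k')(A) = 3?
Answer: Rational(-425, 4) ≈ -106.25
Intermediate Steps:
R = Rational(-10, 3) (R = Mul(-10, Rational(1, 3)) = Rational(-10, 3) ≈ -3.3333)
E = Rational(-1, 2) (E = Mul(Rational(1, 6), Add(1, -4)) = Mul(Rational(1, 6), -3) = Rational(-1, 2) ≈ -0.50000)
Y = Rational(3, 2) (Y = Mul(3, Pow(2, -1)) = Mul(3, Rational(1, 2)) = Rational(3, 2) ≈ 1.5000)
Mul(Add(Y, -27), Add(Add(R, E), 8)) = Mul(Add(Rational(3, 2), -27), Add(Add(Rational(-10, 3), Rational(-1, 2)), 8)) = Mul(Rational(-51, 2), Add(Rational(-23, 6), 8)) = Mul(Rational(-51, 2), Rational(25, 6)) = Rational(-425, 4)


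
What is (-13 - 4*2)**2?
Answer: 441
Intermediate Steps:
(-13 - 4*2)**2 = (-13 - 8)**2 = (-21)**2 = 441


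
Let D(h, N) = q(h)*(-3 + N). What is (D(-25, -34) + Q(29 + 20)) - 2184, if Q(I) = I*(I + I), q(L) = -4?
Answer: 2766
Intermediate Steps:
D(h, N) = 12 - 4*N (D(h, N) = -4*(-3 + N) = 12 - 4*N)
Q(I) = 2*I**2 (Q(I) = I*(2*I) = 2*I**2)
(D(-25, -34) + Q(29 + 20)) - 2184 = ((12 - 4*(-34)) + 2*(29 + 20)**2) - 2184 = ((12 + 136) + 2*49**2) - 2184 = (148 + 2*2401) - 2184 = (148 + 4802) - 2184 = 4950 - 2184 = 2766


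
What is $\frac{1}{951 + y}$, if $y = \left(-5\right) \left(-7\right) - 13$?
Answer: $\frac{1}{973} \approx 0.0010277$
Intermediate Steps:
$y = 22$ ($y = 35 - 13 = 22$)
$\frac{1}{951 + y} = \frac{1}{951 + 22} = \frac{1}{973}$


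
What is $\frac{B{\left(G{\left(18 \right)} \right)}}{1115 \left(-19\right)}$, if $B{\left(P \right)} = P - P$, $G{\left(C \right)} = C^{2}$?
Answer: $0$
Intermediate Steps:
$B{\left(P \right)} = 0$
$\frac{B{\left(G{\left(18 \right)} \right)}}{1115 \left(-19\right)} = \frac{0}{1115 \left(-19\right)} = \frac{0}{-21185} = 0 \left(- \frac{1}{21185}\right) = 0$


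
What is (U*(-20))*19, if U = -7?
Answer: 2660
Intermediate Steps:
(U*(-20))*19 = -7*(-20)*19 = 140*19 = 2660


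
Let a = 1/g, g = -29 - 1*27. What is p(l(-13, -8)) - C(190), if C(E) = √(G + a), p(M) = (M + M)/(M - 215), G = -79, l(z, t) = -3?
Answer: 3/109 - 5*I*√2478/28 ≈ 0.027523 - 8.8892*I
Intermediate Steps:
g = -56 (g = -29 - 27 = -56)
a = -1/56 (a = 1/(-56) = -1/56 ≈ -0.017857)
p(M) = 2*M/(-215 + M) (p(M) = (2*M)/(-215 + M) = 2*M/(-215 + M))
C(E) = 5*I*√2478/28 (C(E) = √(-79 - 1/56) = √(-4425/56) = 5*I*√2478/28)
p(l(-13, -8)) - C(190) = 2*(-3)/(-215 - 3) - 5*I*√2478/28 = 2*(-3)/(-218) - 5*I*√2478/28 = 2*(-3)*(-1/218) - 5*I*√2478/28 = 3/109 - 5*I*√2478/28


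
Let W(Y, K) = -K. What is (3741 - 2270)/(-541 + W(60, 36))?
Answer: -1471/577 ≈ -2.5494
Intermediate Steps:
(3741 - 2270)/(-541 + W(60, 36)) = (3741 - 2270)/(-541 - 1*36) = 1471/(-541 - 36) = 1471/(-577) = 1471*(-1/577) = -1471/577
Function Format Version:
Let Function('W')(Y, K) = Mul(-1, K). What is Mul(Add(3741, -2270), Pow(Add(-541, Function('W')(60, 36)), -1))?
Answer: Rational(-1471, 577) ≈ -2.5494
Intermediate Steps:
Mul(Add(3741, -2270), Pow(Add(-541, Function('W')(60, 36)), -1)) = Mul(Add(3741, -2270), Pow(Add(-541, Mul(-1, 36)), -1)) = Mul(1471, Pow(Add(-541, -36), -1)) = Mul(1471, Pow(-577, -1)) = Mul(1471, Rational(-1, 577)) = Rational(-1471, 577)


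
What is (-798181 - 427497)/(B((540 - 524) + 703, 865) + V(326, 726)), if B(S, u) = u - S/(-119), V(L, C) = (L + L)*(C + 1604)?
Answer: -72927841/90441847 ≈ -0.80635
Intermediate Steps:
V(L, C) = 2*L*(1604 + C) (V(L, C) = (2*L)*(1604 + C) = 2*L*(1604 + C))
B(S, u) = u + S/119 (B(S, u) = u - S*(-1)/119 = u - (-1)*S/119 = u + S/119)
(-798181 - 427497)/(B((540 - 524) + 703, 865) + V(326, 726)) = (-798181 - 427497)/((865 + ((540 - 524) + 703)/119) + 2*326*(1604 + 726)) = -1225678/((865 + (16 + 703)/119) + 2*326*2330) = -1225678/((865 + (1/119)*719) + 1519160) = -1225678/((865 + 719/119) + 1519160) = -1225678/(103654/119 + 1519160) = -1225678/180883694/119 = -1225678*119/180883694 = -72927841/90441847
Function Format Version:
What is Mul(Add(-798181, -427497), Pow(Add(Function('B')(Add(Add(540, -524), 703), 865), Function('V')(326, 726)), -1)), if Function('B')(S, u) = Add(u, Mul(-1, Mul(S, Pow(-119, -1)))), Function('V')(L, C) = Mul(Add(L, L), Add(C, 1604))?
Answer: Rational(-72927841, 90441847) ≈ -0.80635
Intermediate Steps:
Function('V')(L, C) = Mul(2, L, Add(1604, C)) (Function('V')(L, C) = Mul(Mul(2, L), Add(1604, C)) = Mul(2, L, Add(1604, C)))
Function('B')(S, u) = Add(u, Mul(Rational(1, 119), S)) (Function('B')(S, u) = Add(u, Mul(-1, Mul(S, Rational(-1, 119)))) = Add(u, Mul(-1, Mul(Rational(-1, 119), S))) = Add(u, Mul(Rational(1, 119), S)))
Mul(Add(-798181, -427497), Pow(Add(Function('B')(Add(Add(540, -524), 703), 865), Function('V')(326, 726)), -1)) = Mul(Add(-798181, -427497), Pow(Add(Add(865, Mul(Rational(1, 119), Add(Add(540, -524), 703))), Mul(2, 326, Add(1604, 726))), -1)) = Mul(-1225678, Pow(Add(Add(865, Mul(Rational(1, 119), Add(16, 703))), Mul(2, 326, 2330)), -1)) = Mul(-1225678, Pow(Add(Add(865, Mul(Rational(1, 119), 719)), 1519160), -1)) = Mul(-1225678, Pow(Add(Add(865, Rational(719, 119)), 1519160), -1)) = Mul(-1225678, Pow(Add(Rational(103654, 119), 1519160), -1)) = Mul(-1225678, Pow(Rational(180883694, 119), -1)) = Mul(-1225678, Rational(119, 180883694)) = Rational(-72927841, 90441847)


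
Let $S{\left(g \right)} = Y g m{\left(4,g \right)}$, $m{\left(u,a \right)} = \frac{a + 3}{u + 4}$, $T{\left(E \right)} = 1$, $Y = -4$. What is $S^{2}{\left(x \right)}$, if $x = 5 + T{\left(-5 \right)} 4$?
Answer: $2916$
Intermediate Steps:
$m{\left(u,a \right)} = \frac{3 + a}{4 + u}$
$x = 9$ ($x = 5 + 1 \cdot 4 = 5 + 4 = 9$)
$S{\left(g \right)} = - 4 g \left(\frac{3}{8} + \frac{g}{8}\right)$ ($S{\left(g \right)} = - 4 g \frac{3 + g}{4 + 4} = - 4 g \frac{3 + g}{8} = - 4 g \left(\frac{3}{8} + \frac{g}{8}\right)$)
$S^{2}{\left(x \right)} = \left(\left(- \frac{1}{2}\right) 9 \left(3 + 9\right)\right)^{2} = \left(\left(- \frac{1}{2}\right) 9 \cdot 12\right)^{2} = \left(-54\right)^{2} = 2916$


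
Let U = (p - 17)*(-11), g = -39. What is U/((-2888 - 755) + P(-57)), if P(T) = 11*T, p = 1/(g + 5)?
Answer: -6369/145180 ≈ -0.043870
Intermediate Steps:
p = -1/34 (p = 1/(-39 + 5) = 1/(-34) = -1/34 ≈ -0.029412)
U = 6369/34 (U = (-1/34 - 17)*(-11) = -579/34*(-11) = 6369/34 ≈ 187.32)
U/((-2888 - 755) + P(-57)) = 6369/(34*((-2888 - 755) + 11*(-57))) = 6369/(34*(-3643 - 627)) = (6369/34)/(-4270) = (6369/34)*(-1/4270) = -6369/145180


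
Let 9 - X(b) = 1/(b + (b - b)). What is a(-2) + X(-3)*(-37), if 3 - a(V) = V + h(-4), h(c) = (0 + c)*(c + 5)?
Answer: -1009/3 ≈ -336.33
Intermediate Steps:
h(c) = c*(5 + c)
a(V) = 7 - V (a(V) = 3 - (V - 4*(5 - 4)) = 3 - (V - 4*1) = 3 - (V - 4) = 3 - (-4 + V) = 3 + (4 - V) = 7 - V)
X(b) = 9 - 1/b (X(b) = 9 - 1/(b + (b - b)) = 9 - 1/(b + 0) = 9 - 1/b)
a(-2) + X(-3)*(-37) = (7 - 1*(-2)) + (9 - 1/(-3))*(-37) = (7 + 2) + (9 - 1*(-1/3))*(-37) = 9 + (9 + 1/3)*(-37) = 9 + (28/3)*(-37) = 9 - 1036/3 = -1009/3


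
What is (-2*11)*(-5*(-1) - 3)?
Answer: -44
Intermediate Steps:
(-2*11)*(-5*(-1) - 3) = -22*(5 - 3) = -22*2 = -44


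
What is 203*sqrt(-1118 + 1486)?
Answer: 812*sqrt(23) ≈ 3894.2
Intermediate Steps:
203*sqrt(-1118 + 1486) = 203*sqrt(368) = 203*(4*sqrt(23)) = 812*sqrt(23)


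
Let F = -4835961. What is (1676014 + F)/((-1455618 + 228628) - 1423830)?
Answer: 3159947/2650820 ≈ 1.1921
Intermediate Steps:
(1676014 + F)/((-1455618 + 228628) - 1423830) = (1676014 - 4835961)/((-1455618 + 228628) - 1423830) = -3159947/(-1226990 - 1423830) = -3159947/(-2650820) = -3159947*(-1/2650820) = 3159947/2650820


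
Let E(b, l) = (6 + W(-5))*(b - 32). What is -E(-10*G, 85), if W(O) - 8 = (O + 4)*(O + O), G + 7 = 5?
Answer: 288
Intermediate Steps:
G = -2 (G = -7 + 5 = -2)
W(O) = 8 + 2*O*(4 + O) (W(O) = 8 + (O + 4)*(O + O) = 8 + (4 + O)*(2*O) = 8 + 2*O*(4 + O))
E(b, l) = -768 + 24*b (E(b, l) = (6 + (8 + 2*(-5)² + 8*(-5)))*(b - 32) = (6 + (8 + 2*25 - 40))*(-32 + b) = (6 + (8 + 50 - 40))*(-32 + b) = (6 + 18)*(-32 + b) = 24*(-32 + b) = -768 + 24*b)
-E(-10*G, 85) = -(-768 + 24*(-10*(-2))) = -(-768 + 24*20) = -(-768 + 480) = -1*(-288) = 288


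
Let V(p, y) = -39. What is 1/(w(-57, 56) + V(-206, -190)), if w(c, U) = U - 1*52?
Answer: -1/35 ≈ -0.028571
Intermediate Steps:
w(c, U) = -52 + U (w(c, U) = U - 52 = -52 + U)
1/(w(-57, 56) + V(-206, -190)) = 1/((-52 + 56) - 39) = 1/(4 - 39) = 1/(-35) = -1/35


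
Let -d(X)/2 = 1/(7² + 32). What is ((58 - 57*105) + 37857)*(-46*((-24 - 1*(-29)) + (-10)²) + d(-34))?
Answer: -12492037760/81 ≈ -1.5422e+8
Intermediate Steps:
d(X) = -2/81 (d(X) = -2/(7² + 32) = -2/(49 + 32) = -2/81)
((58 - 57*105) + 37857)*(-46*((-24 - 1*(-29)) + (-10)²) + d(-34)) = ((58 - 57*105) + 37857)*(-46*((-24 - 1*(-29)) + (-10)²) - 2/81) = ((58 - 5985) + 37857)*(-46*((-24 + 29) + 100) - 2/81) = (-5927 + 37857)*(-46*(5 + 100) - 2/81) = 31930*(-46*105 - 2/81) = 31930*(-4830 - 2/81) = 31930*(-391232/81) = -12492037760/81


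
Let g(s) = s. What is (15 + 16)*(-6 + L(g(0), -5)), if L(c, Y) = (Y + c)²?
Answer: 589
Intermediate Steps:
(15 + 16)*(-6 + L(g(0), -5)) = (15 + 16)*(-6 + (-5 + 0)²) = 31*(-6 + (-5)²) = 31*(-6 + 25) = 31*19 = 589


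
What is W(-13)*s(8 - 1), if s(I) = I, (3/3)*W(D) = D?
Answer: -91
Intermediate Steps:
W(D) = D
W(-13)*s(8 - 1) = -13*(8 - 1) = -13*7 = -91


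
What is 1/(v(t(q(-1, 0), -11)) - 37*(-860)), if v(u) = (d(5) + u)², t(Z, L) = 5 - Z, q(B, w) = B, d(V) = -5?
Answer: 1/31821 ≈ 3.1426e-5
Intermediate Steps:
v(u) = (-5 + u)²
1/(v(t(q(-1, 0), -11)) - 37*(-860)) = 1/((-5 + (5 - 1*(-1)))² - 37*(-860)) = 1/((-5 + (5 + 1))² + 31820) = 1/((-5 + 6)² + 31820) = 1/(1² + 31820) = 1/(1 + 31820) = 1/31821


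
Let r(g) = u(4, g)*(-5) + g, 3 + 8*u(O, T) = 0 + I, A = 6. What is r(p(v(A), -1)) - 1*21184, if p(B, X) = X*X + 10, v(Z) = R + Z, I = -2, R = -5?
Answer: -169359/8 ≈ -21170.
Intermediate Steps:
v(Z) = -5 + Z
p(B, X) = 10 + X² (p(B, X) = X² + 10 = 10 + X²)
u(O, T) = -5/8 (u(O, T) = -3/8 + (0 - 2)/8 = -3/8 + (⅛)*(-2) = -3/8 - ¼ = -5/8)
r(g) = 25/8 + g (r(g) = -5/8*(-5) + g = 25/8 + g)
r(p(v(A), -1)) - 1*21184 = (25/8 + (10 + (-1)²)) - 1*21184 = (25/8 + (10 + 1)) - 21184 = (25/8 + 11) - 21184 = 113/8 - 21184 = -169359/8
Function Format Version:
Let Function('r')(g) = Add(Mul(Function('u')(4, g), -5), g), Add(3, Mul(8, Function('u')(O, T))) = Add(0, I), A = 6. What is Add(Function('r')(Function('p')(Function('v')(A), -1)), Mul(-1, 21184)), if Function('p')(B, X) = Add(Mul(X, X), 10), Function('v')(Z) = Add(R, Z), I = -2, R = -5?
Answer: Rational(-169359, 8) ≈ -21170.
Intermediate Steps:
Function('v')(Z) = Add(-5, Z)
Function('p')(B, X) = Add(10, Pow(X, 2)) (Function('p')(B, X) = Add(Pow(X, 2), 10) = Add(10, Pow(X, 2)))
Function('u')(O, T) = Rational(-5, 8) (Function('u')(O, T) = Add(Rational(-3, 8), Mul(Rational(1, 8), Add(0, -2))) = Add(Rational(-3, 8), Mul(Rational(1, 8), -2)) = Add(Rational(-3, 8), Rational(-1, 4)) = Rational(-5, 8))
Function('r')(g) = Add(Rational(25, 8), g) (Function('r')(g) = Add(Mul(Rational(-5, 8), -5), g) = Add(Rational(25, 8), g))
Add(Function('r')(Function('p')(Function('v')(A), -1)), Mul(-1, 21184)) = Add(Add(Rational(25, 8), Add(10, Pow(-1, 2))), Mul(-1, 21184)) = Add(Add(Rational(25, 8), Add(10, 1)), -21184) = Add(Add(Rational(25, 8), 11), -21184) = Add(Rational(113, 8), -21184) = Rational(-169359, 8)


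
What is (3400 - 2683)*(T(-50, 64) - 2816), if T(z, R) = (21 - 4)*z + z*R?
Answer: -4922922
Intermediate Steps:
T(z, R) = 17*z + R*z
(3400 - 2683)*(T(-50, 64) - 2816) = (3400 - 2683)*(-50*(17 + 64) - 2816) = 717*(-50*81 - 2816) = 717*(-4050 - 2816) = 717*(-6866) = -4922922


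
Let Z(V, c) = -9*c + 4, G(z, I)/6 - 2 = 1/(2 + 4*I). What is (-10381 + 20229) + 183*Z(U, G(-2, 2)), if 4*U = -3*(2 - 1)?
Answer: -50861/5 ≈ -10172.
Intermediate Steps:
U = -¾ (U = (-3*(2 - 1))/4 = (-3*1)/4 = (¼)*(-3) = -¾ ≈ -0.75000)
G(z, I) = 12 + 6/(2 + 4*I)
Z(V, c) = 4 - 9*c
(-10381 + 20229) + 183*Z(U, G(-2, 2)) = (-10381 + 20229) + 183*(4 - 27*(5 + 8*2)/(1 + 2*2)) = 9848 + 183*(4 - 27*(5 + 16)/(1 + 4)) = 9848 + 183*(4 - 27*21/5) = 9848 + 183*(4 - 9*63/5) = 9848 + 183*(4 - 567/5) = 9848 + 183*(-547/5) = 9848 - 100101/5 = -50861/5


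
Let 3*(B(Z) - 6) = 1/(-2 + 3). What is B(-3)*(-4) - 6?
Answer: -94/3 ≈ -31.333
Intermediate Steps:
B(Z) = 19/3 (B(Z) = 6 + 1/(3*(-2 + 3)) = 6 + (⅓)/1 = 6 + (⅓)*1 = 6 + ⅓ = 19/3)
B(-3)*(-4) - 6 = (19/3)*(-4) - 6 = -76/3 - 6 = -94/3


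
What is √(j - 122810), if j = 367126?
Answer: 2*√61079 ≈ 494.28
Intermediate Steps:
√(j - 122810) = √(367126 - 122810) = √244316 = 2*√61079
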